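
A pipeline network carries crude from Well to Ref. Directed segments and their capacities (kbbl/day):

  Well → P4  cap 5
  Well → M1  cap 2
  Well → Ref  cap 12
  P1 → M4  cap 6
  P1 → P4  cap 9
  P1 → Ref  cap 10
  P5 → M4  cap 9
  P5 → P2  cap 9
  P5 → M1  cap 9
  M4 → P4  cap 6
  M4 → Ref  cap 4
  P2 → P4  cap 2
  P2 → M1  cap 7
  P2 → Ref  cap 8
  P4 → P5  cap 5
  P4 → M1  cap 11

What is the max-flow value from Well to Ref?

17

Augment Well→Ref: bottleneck 12, flow now 12.
Augment Well→P4→P5→M4→Ref: bottleneck 4, flow now 16.
Augment Well→P4→P5→P2→Ref: bottleneck 1, flow now 17.
No augmenting path remains; maximum flow = 17.
In the residual graph, reachable from Well: {Well, M1}.
Min-cut edges: Well→P4 (5), Well→Ref (12); capacity 5 + 12 = 17.
This cut is saturated, so no flow can exceed 17.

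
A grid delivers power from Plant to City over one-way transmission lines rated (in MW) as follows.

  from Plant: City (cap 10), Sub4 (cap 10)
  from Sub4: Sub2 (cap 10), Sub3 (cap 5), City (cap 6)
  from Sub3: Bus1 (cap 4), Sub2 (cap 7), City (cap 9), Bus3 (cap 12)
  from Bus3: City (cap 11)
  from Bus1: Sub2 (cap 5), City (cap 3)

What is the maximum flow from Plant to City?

Augment Plant→City: bottleneck 10, flow now 10.
Augment Plant→Sub4→City: bottleneck 6, flow now 16.
Augment Plant→Sub4→Sub3→City: bottleneck 4, flow now 20.
No augmenting path remains; maximum flow = 20.
In the residual graph, reachable from Plant: {Plant}.
Min-cut edges: Plant→Sub4 (10), Plant→City (10); capacity 10 + 10 = 20.
This cut is saturated, so no flow can exceed 20.

20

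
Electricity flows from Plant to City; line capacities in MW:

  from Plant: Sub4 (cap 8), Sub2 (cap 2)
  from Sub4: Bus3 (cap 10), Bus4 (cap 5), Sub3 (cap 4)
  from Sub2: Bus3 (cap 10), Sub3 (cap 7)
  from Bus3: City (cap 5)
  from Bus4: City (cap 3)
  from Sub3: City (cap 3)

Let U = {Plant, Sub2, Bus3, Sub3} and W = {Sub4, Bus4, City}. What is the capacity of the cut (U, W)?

Edges leaving {Plant, Sub2, Bus3, Sub3}: Plant→Sub4 (8), Bus3→City (5), Sub3→City (3).
Cut capacity = 8 + 5 + 3 = 16.

16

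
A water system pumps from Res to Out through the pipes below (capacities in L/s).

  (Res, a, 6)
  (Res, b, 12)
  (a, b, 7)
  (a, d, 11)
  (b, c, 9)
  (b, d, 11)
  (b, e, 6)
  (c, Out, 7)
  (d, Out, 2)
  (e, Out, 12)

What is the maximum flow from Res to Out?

Augment Res→a→d→Out: bottleneck 2, flow now 2.
Augment Res→b→c→Out: bottleneck 7, flow now 9.
Augment Res→b→e→Out: bottleneck 5, flow now 14.
Augment Res→a→b→e→Out: bottleneck 1, flow now 15.
No augmenting path remains; maximum flow = 15.
In the residual graph, reachable from Res: {Res, a, b, c, d}.
Min-cut edges: b→e (6), c→Out (7), d→Out (2); capacity 6 + 7 + 2 = 15.
This cut is saturated, so no flow can exceed 15.

15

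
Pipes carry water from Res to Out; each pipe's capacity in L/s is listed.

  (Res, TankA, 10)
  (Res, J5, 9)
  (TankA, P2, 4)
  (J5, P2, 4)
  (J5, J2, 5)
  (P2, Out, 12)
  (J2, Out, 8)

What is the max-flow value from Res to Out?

13

Augment Res→TankA→P2→Out: bottleneck 4, flow now 4.
Augment Res→J5→P2→Out: bottleneck 4, flow now 8.
Augment Res→J5→J2→Out: bottleneck 5, flow now 13.
No augmenting path remains; maximum flow = 13.
In the residual graph, reachable from Res: {Res, TankA}.
Min-cut edges: Res→J5 (9), TankA→P2 (4); capacity 9 + 4 = 13.
This cut is saturated, so no flow can exceed 13.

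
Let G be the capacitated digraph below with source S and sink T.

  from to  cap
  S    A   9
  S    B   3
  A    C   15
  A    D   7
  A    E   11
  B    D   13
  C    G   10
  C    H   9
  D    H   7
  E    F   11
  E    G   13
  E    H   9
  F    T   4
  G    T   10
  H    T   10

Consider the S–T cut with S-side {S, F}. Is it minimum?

No — its capacity is 16, but the minimum cut has capacity 12.

Given cut capacity: 9 + 3 + 4 = 16.
Augment S→A→C→G→T: bottleneck 9, flow now 9.
Augment S→B→D→H→T: bottleneck 3, flow now 12.
No augmenting path remains; maximum flow = 12.
In the residual graph, reachable from S: {S}.
Min-cut edges: S→A (9), S→B (3); capacity 9 + 3 = 12.
Cut capacity 16 exceeds the max flow 12, so it is not minimum.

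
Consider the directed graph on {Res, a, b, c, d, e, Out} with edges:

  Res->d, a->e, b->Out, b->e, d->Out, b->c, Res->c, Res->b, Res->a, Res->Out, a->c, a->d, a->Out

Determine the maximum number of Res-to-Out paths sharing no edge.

4

Assign every edge capacity 1; by Menger, the answer equals the max flow.
Path Res→Out (+1); total 1.
Path Res→a→Out (+1); total 2.
Path Res→b→Out (+1); total 3.
Path Res→d→Out (+1); total 4.
No residual Res→Out path; max flow = 4.
Certifying cut of size 4: {Res→Out, Res→a, Res→b, Res→d}.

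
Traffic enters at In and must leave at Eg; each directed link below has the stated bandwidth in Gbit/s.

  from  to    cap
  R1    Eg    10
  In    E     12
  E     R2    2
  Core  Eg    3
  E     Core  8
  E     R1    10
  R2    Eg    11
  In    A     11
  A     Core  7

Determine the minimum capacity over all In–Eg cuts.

15

Augment In→A→Core→Eg: bottleneck 3, flow now 3.
Augment In→E→R1→Eg: bottleneck 10, flow now 13.
Augment In→E→R2→Eg: bottleneck 2, flow now 15.
No augmenting path remains; maximum flow = 15.
By max-flow min-cut, the minimum cut capacity equals the max flow.
In the residual graph, reachable from In: {In, A, Core}.
Min-cut edges: In→E (12), Core→Eg (3); capacity 12 + 3 = 15.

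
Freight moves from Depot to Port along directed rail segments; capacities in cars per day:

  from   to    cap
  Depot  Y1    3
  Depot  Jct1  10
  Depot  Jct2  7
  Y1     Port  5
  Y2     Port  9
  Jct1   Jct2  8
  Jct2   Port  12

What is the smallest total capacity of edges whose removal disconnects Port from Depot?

Augment Depot→Y1→Port: bottleneck 3, flow now 3.
Augment Depot→Jct2→Port: bottleneck 7, flow now 10.
Augment Depot→Jct1→Jct2→Port: bottleneck 5, flow now 15.
No augmenting path remains; maximum flow = 15.
By max-flow min-cut, the minimum cut capacity equals the max flow.
In the residual graph, reachable from Depot: {Depot, Jct1, Jct2}.
Min-cut edges: Depot→Y1 (3), Jct2→Port (12); capacity 3 + 12 = 15.

15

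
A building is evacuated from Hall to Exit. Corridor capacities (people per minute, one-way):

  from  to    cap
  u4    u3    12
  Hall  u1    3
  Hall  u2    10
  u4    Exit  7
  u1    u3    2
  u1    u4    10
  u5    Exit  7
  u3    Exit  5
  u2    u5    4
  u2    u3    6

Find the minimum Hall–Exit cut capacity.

12

Augment Hall→u1→u3→Exit: bottleneck 2, flow now 2.
Augment Hall→u1→u4→Exit: bottleneck 1, flow now 3.
Augment Hall→u2→u3→Exit: bottleneck 3, flow now 6.
Augment Hall→u2→u5→Exit: bottleneck 4, flow now 10.
Augment Hall→u2→u3→u1→u4→Exit: bottleneck 2, flow now 12. (uses reverse residual edge)
No augmenting path remains; maximum flow = 12.
By max-flow min-cut, the minimum cut capacity equals the max flow.
In the residual graph, reachable from Hall: {Hall, u2, u3}.
Min-cut edges: Hall→u1 (3), u2→u5 (4), u3→Exit (5); capacity 3 + 4 + 5 = 12.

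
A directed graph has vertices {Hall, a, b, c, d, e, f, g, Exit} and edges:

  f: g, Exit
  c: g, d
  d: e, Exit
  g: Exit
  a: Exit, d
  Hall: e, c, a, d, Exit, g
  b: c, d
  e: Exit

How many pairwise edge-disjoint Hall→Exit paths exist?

5

Assign every edge capacity 1; by Menger, the answer equals the max flow.
Path Hall→Exit (+1); total 1.
Path Hall→a→Exit (+1); total 2.
Path Hall→d→Exit (+1); total 3.
Path Hall→e→Exit (+1); total 4.
Path Hall→g→Exit (+1); total 5.
No residual Hall→Exit path; max flow = 5.
Certifying cut of size 5: {Hall→Exit, Hall→a, d→Exit, e→Exit, g→Exit}.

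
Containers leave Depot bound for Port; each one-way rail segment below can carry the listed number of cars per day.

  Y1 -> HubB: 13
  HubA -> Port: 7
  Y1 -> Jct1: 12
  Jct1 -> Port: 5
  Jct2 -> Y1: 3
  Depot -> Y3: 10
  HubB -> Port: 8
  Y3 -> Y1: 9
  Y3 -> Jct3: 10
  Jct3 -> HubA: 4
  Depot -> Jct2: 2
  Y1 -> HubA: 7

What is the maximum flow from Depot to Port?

12

Augment Depot→Y3→Y1→HubA→Port: bottleneck 7, flow now 7.
Augment Depot→Y3→Y1→Jct1→Port: bottleneck 2, flow now 9.
Augment Depot→Jct2→Y1→Jct1→Port: bottleneck 2, flow now 11.
Augment Depot→Y3→Jct3→HubA→Y1→Jct1→Port: bottleneck 1, flow now 12. (uses reverse residual edge)
No augmenting path remains; maximum flow = 12.
In the residual graph, reachable from Depot: {Depot}.
Min-cut edges: Depot→Y3 (10), Depot→Jct2 (2); capacity 10 + 2 = 12.
This cut is saturated, so no flow can exceed 12.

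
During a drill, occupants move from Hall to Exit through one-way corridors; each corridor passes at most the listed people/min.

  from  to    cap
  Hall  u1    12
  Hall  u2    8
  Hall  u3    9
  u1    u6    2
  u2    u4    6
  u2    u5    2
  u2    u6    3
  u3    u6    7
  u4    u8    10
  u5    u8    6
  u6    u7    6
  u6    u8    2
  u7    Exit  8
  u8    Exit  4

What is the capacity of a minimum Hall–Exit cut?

10

Augment Hall→u1→u6→u7→Exit: bottleneck 2, flow now 2.
Augment Hall→u2→u4→u8→Exit: bottleneck 4, flow now 6.
Augment Hall→u2→u6→u7→Exit: bottleneck 3, flow now 9.
Augment Hall→u3→u6→u7→Exit: bottleneck 1, flow now 10.
No augmenting path remains; maximum flow = 10.
By max-flow min-cut, the minimum cut capacity equals the max flow.
In the residual graph, reachable from Hall: {Hall, u1, u2, u3, u4, u5, u6, u8}.
Min-cut edges: u6→u7 (6), u8→Exit (4); capacity 6 + 4 = 10.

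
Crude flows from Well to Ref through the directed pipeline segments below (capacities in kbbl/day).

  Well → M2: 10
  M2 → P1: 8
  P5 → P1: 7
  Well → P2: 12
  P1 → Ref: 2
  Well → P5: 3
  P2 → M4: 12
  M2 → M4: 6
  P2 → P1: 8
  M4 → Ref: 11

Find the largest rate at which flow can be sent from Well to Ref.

13

Augment Well→M2→P1→Ref: bottleneck 2, flow now 2.
Augment Well→M2→M4→Ref: bottleneck 6, flow now 8.
Augment Well→P2→M4→Ref: bottleneck 5, flow now 13.
No augmenting path remains; maximum flow = 13.
In the residual graph, reachable from Well: {Well, M2, P5, P2, P1, M4}.
Min-cut edges: P1→Ref (2), M4→Ref (11); capacity 2 + 11 = 13.
This cut is saturated, so no flow can exceed 13.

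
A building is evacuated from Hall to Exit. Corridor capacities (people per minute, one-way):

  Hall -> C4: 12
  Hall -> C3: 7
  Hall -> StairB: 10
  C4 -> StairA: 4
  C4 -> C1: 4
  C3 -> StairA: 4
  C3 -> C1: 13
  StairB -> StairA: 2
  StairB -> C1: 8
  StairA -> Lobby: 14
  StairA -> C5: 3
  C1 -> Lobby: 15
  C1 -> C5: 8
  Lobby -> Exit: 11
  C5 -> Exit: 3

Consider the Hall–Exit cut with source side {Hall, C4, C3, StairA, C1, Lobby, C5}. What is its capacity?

24

Edges leaving {Hall, C4, C3, StairA, C1, Lobby, C5}: Hall→StairB (10), Lobby→Exit (11), C5→Exit (3).
Cut capacity = 10 + 11 + 3 = 24.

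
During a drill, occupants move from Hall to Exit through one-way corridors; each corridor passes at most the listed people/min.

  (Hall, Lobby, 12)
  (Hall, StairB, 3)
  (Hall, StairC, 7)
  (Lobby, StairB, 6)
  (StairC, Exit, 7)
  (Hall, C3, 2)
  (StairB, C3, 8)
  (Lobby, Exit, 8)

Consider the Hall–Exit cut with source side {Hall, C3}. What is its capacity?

Edges leaving {Hall, C3}: Hall→Lobby (12), Hall→StairB (3), Hall→StairC (7).
Cut capacity = 12 + 3 + 7 = 22.

22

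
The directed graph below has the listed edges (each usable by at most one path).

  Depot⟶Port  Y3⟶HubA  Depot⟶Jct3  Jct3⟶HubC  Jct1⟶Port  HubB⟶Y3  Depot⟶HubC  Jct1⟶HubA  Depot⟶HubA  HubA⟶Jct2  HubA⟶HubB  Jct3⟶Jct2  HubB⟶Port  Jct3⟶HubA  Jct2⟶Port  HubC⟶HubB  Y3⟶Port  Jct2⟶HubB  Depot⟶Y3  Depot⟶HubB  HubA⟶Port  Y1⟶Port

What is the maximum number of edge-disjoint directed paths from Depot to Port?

5

Assign every edge capacity 1; by Menger, the answer equals the max flow.
Path Depot→Port (+1); total 1.
Path Depot→Y3→Port (+1); total 2.
Path Depot→HubA→Port (+1); total 3.
Path Depot→HubB→Port (+1); total 4.
Path Depot→Jct3→Jct2→Port (+1); total 5.
No residual Depot→Port path; max flow = 5.
Certifying cut of size 5: {Depot→Port, HubA→Port, HubB→Port, Jct2→Port, Y3→Port}.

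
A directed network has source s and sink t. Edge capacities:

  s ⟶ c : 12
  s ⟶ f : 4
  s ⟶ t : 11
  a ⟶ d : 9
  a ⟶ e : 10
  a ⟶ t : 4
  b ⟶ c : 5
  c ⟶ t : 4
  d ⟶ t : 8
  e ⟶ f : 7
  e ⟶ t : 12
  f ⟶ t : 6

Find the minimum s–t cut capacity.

19

Augment s→t: bottleneck 11, flow now 11.
Augment s→c→t: bottleneck 4, flow now 15.
Augment s→f→t: bottleneck 4, flow now 19.
No augmenting path remains; maximum flow = 19.
By max-flow min-cut, the minimum cut capacity equals the max flow.
In the residual graph, reachable from s: {s, c}.
Min-cut edges: s→f (4), s→t (11), c→t (4); capacity 4 + 11 + 4 = 19.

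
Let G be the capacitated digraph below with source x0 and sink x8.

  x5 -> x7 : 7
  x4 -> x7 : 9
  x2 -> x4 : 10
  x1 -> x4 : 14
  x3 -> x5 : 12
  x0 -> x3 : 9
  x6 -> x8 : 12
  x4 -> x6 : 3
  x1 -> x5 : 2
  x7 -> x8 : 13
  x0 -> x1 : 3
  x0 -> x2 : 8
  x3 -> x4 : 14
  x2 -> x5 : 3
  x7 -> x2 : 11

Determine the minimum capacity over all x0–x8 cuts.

16

Augment x0→x1→x4→x6→x8: bottleneck 3, flow now 3.
Augment x0→x2→x4→x7→x8: bottleneck 8, flow now 11.
Augment x0→x3→x4→x7→x8: bottleneck 1, flow now 12.
Augment x0→x3→x5→x7→x8: bottleneck 4, flow now 16.
No augmenting path remains; maximum flow = 16.
By max-flow min-cut, the minimum cut capacity equals the max flow.
In the residual graph, reachable from x0: {x0, x1, x2, x3, x4, x5, x7}.
Min-cut edges: x4→x6 (3), x7→x8 (13); capacity 3 + 13 = 16.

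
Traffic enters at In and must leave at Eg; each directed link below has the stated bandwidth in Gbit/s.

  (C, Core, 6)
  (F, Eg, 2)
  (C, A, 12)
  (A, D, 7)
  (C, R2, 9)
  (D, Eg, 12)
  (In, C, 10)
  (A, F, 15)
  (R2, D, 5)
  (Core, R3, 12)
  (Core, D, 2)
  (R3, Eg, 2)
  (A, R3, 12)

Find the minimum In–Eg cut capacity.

Augment In→C→Core→D→Eg: bottleneck 2, flow now 2.
Augment In→C→Core→R3→Eg: bottleneck 2, flow now 4.
Augment In→C→R2→D→Eg: bottleneck 5, flow now 9.
Augment In→C→A→D→Eg: bottleneck 1, flow now 10.
No augmenting path remains; maximum flow = 10.
By max-flow min-cut, the minimum cut capacity equals the max flow.
In the residual graph, reachable from In: {In}.
Min-cut edges: In→C (10); capacity 10 = 10.

10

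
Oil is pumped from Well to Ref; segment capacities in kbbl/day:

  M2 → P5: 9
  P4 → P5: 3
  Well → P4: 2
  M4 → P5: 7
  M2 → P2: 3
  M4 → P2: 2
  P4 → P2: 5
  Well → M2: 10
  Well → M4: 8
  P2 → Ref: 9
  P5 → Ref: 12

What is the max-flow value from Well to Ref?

19

Augment Well→P4→P2→Ref: bottleneck 2, flow now 2.
Augment Well→M2→P2→Ref: bottleneck 3, flow now 5.
Augment Well→M2→P5→Ref: bottleneck 7, flow now 12.
Augment Well→M4→P2→Ref: bottleneck 2, flow now 14.
Augment Well→M4→P5→Ref: bottleneck 5, flow now 19.
No augmenting path remains; maximum flow = 19.
In the residual graph, reachable from Well: {Well, M2, M4, P5}.
Min-cut edges: Well→P4 (2), M2→P2 (3), M4→P2 (2), P5→Ref (12); capacity 2 + 3 + 2 + 12 = 19.
This cut is saturated, so no flow can exceed 19.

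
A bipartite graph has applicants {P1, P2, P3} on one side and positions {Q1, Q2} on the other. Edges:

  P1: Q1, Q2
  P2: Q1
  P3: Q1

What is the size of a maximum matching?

2

Unit-capacity flow: source→left, listed edges, right→sink; max matching = max flow.
Augmenting path P1→Q1 (+1); matched 1.
Augmenting path P2→Q1→P1→Q2 (+1); matched 2.
No augmenting path remains; maximum matching = 2.
König certificate: {P1, Q1} is a vertex cover of size 2 (every listed pair touches it), so no matching can be larger.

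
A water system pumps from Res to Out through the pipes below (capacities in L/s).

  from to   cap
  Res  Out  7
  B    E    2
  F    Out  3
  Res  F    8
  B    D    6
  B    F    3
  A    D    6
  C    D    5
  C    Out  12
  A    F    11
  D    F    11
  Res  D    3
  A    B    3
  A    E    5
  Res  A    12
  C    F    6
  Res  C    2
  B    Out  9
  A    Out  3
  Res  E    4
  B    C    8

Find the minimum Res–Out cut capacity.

Augment Res→Out: bottleneck 7, flow now 7.
Augment Res→A→Out: bottleneck 3, flow now 10.
Augment Res→C→Out: bottleneck 2, flow now 12.
Augment Res→F→Out: bottleneck 3, flow now 15.
Augment Res→A→B→Out: bottleneck 3, flow now 18.
No augmenting path remains; maximum flow = 18.
By max-flow min-cut, the minimum cut capacity equals the max flow.
In the residual graph, reachable from Res: {Res, A, D, E, F}.
Min-cut edges: Res→C (2), Res→Out (7), A→B (3), A→Out (3), F→Out (3); capacity 2 + 7 + 3 + 3 + 3 = 18.

18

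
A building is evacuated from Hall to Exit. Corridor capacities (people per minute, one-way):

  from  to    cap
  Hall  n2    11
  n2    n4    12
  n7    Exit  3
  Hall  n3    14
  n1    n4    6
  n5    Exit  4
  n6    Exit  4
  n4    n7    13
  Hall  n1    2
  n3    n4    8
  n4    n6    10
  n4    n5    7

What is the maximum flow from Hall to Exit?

11

Augment Hall→n1→n4→n5→Exit: bottleneck 2, flow now 2.
Augment Hall→n2→n4→n5→Exit: bottleneck 2, flow now 4.
Augment Hall→n2→n4→n6→Exit: bottleneck 4, flow now 8.
Augment Hall→n2→n4→n7→Exit: bottleneck 3, flow now 11.
No augmenting path remains; maximum flow = 11.
In the residual graph, reachable from Hall: {Hall, n1, n2, n3, n4, n5, n6, n7}.
Min-cut edges: n5→Exit (4), n6→Exit (4), n7→Exit (3); capacity 4 + 4 + 3 = 11.
This cut is saturated, so no flow can exceed 11.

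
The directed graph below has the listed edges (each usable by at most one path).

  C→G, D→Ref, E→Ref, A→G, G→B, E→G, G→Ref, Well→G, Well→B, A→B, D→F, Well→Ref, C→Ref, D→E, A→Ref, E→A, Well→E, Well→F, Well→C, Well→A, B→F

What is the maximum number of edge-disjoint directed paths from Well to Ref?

5

Assign every edge capacity 1; by Menger, the answer equals the max flow.
Path Well→Ref (+1); total 1.
Path Well→A→Ref (+1); total 2.
Path Well→C→Ref (+1); total 3.
Path Well→E→Ref (+1); total 4.
Path Well→G→Ref (+1); total 5.
No residual Well→Ref path; max flow = 5.
Certifying cut of size 5: {Well→A, Well→C, Well→E, Well→G, Well→Ref}.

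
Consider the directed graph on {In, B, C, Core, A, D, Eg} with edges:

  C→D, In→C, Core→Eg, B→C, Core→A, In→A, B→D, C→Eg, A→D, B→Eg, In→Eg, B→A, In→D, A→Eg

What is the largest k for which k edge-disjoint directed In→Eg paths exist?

Assign every edge capacity 1; by Menger, the answer equals the max flow.
Path In→Eg (+1); total 1.
Path In→C→Eg (+1); total 2.
Path In→A→Eg (+1); total 3.
No residual In→Eg path; max flow = 3.
Certifying cut of size 3: {In→A, In→C, In→Eg}.

3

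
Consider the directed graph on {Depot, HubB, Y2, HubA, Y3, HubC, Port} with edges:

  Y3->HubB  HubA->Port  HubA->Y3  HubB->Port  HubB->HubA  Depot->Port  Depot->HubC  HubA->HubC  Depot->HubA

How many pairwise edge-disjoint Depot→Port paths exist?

2

Assign every edge capacity 1; by Menger, the answer equals the max flow.
Path Depot→Port (+1); total 1.
Path Depot→HubA→Port (+1); total 2.
No residual Depot→Port path; max flow = 2.
Certifying cut of size 2: {Depot→HubA, Depot→Port}.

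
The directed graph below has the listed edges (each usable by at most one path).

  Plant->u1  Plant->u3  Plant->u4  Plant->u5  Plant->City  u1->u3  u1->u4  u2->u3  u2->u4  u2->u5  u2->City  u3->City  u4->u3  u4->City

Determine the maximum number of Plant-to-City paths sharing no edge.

Assign every edge capacity 1; by Menger, the answer equals the max flow.
Path Plant→City (+1); total 1.
Path Plant→u3→City (+1); total 2.
Path Plant→u4→City (+1); total 3.
No residual Plant→City path; max flow = 3.
Certifying cut of size 3: {Plant→City, u3→City, u4→City}.

3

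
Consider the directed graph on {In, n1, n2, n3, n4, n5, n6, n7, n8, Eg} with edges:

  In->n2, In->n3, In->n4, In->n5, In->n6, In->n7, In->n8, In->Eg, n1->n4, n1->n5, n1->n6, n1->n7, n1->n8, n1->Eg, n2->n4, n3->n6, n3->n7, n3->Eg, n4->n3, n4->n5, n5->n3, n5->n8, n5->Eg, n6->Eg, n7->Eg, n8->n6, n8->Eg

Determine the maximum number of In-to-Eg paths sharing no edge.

6

Assign every edge capacity 1; by Menger, the answer equals the max flow.
Path In→Eg (+1); total 1.
Path In→n3→Eg (+1); total 2.
Path In→n5→Eg (+1); total 3.
Path In→n6→Eg (+1); total 4.
Path In→n7→Eg (+1); total 5.
Path In→n8→Eg (+1); total 6.
No residual In→Eg path; max flow = 6.
Certifying cut of size 6: {In→Eg, n3→Eg, n5→Eg, n6→Eg, n7→Eg, n8→Eg}.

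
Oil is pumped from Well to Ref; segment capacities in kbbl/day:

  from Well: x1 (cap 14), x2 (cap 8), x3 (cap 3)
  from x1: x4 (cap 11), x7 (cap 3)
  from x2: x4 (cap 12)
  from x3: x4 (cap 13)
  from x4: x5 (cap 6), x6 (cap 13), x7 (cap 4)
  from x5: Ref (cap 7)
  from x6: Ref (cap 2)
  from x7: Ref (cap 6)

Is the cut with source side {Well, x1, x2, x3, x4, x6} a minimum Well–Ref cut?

Given cut capacity: 3 + 6 + 4 + 2 = 15.
Augment Well→x1→x7→Ref: bottleneck 3, flow now 3.
Augment Well→x1→x4→x5→Ref: bottleneck 6, flow now 9.
Augment Well→x1→x4→x6→Ref: bottleneck 2, flow now 11.
Augment Well→x1→x4→x7→Ref: bottleneck 3, flow now 14.
No augmenting path remains; maximum flow = 14.
In the residual graph, reachable from Well: {Well, x1, x2, x3, x4, x6, x7}.
Min-cut edges: x4→x5 (6), x6→Ref (2), x7→Ref (6); capacity 6 + 2 + 6 = 14.
Cut capacity 15 exceeds the max flow 14, so it is not minimum.

No — its capacity is 15, but the minimum cut has capacity 14.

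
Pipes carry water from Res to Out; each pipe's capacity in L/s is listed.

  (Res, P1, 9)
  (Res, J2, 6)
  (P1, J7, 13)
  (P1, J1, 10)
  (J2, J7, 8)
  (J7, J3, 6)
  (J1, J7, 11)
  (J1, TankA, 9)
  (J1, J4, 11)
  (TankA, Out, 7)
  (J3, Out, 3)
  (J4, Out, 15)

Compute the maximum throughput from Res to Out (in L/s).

Augment Res→P1→J7→J3→Out: bottleneck 3, flow now 3.
Augment Res→P1→J1→TankA→Out: bottleneck 6, flow now 9.
Augment Res→J2→J7→P1→J1→TankA→Out: bottleneck 1, flow now 10. (uses reverse residual edge)
Augment Res→J2→J7→P1→J1→J4→Out: bottleneck 2, flow now 12. (uses reverse residual edge)
No augmenting path remains; maximum flow = 12.
In the residual graph, reachable from Res: {Res, J2, J7, J3}.
Min-cut edges: Res→P1 (9), J3→Out (3); capacity 9 + 3 = 12.
This cut is saturated, so no flow can exceed 12.

12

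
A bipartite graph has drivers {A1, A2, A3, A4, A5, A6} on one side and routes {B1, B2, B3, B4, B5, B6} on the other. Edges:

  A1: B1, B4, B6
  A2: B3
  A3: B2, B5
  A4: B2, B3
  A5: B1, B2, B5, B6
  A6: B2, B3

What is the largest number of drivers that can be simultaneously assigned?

Unit-capacity flow: source→left, listed edges, right→sink; max matching = max flow.
Augmenting path A1→B1 (+1); matched 1.
Augmenting path A2→B3 (+1); matched 2.
Augmenting path A3→B2 (+1); matched 3.
Augmenting path A5→B5 (+1); matched 4.
Augmenting path A4→B2→A3→B5→A5→B6 (+1); matched 5.
No augmenting path remains; maximum matching = 5.
König certificate: {A1, A3, A5, B2, B3} is a vertex cover of size 5 (every listed pair touches it), so no matching can be larger.

5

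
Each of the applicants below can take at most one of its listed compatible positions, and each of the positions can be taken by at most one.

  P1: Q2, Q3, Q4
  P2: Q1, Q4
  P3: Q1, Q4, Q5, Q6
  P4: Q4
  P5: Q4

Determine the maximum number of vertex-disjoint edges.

Unit-capacity flow: source→left, listed edges, right→sink; max matching = max flow.
Augmenting path P1→Q2 (+1); matched 1.
Augmenting path P2→Q1 (+1); matched 2.
Augmenting path P3→Q4 (+1); matched 3.
Augmenting path P4→Q4→P3→Q5 (+1); matched 4.
No augmenting path remains; maximum matching = 4.
König certificate: {P1, P2, P3, Q4} is a vertex cover of size 4 (every listed pair touches it), so no matching can be larger.

4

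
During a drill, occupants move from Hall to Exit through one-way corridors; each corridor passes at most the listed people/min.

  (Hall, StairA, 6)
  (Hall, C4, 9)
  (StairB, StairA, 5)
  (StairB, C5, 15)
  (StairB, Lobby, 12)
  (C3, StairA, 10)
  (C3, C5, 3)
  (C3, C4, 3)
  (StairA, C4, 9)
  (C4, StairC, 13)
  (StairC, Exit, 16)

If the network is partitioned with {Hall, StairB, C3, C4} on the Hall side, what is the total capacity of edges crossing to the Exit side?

64

Edges leaving {Hall, StairB, C3, C4}: Hall→StairA (6), StairB→StairA (5), StairB→C5 (15), StairB→Lobby (12), C3→StairA (10), C3→C5 (3), C4→StairC (13).
Cut capacity = 6 + 5 + 15 + 12 + 10 + 3 + 13 = 64.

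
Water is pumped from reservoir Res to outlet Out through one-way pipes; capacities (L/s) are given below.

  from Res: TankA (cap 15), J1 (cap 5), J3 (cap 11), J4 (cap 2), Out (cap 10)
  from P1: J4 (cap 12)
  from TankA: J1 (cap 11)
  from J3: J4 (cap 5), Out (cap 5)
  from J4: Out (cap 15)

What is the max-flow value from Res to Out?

22

Augment Res→Out: bottleneck 10, flow now 10.
Augment Res→J3→Out: bottleneck 5, flow now 15.
Augment Res→J4→Out: bottleneck 2, flow now 17.
Augment Res→J3→J4→Out: bottleneck 5, flow now 22.
No augmenting path remains; maximum flow = 22.
In the residual graph, reachable from Res: {Res, TankA, J1, J3}.
Min-cut edges: Res→J4 (2), Res→Out (10), J3→J4 (5), J3→Out (5); capacity 2 + 10 + 5 + 5 = 22.
This cut is saturated, so no flow can exceed 22.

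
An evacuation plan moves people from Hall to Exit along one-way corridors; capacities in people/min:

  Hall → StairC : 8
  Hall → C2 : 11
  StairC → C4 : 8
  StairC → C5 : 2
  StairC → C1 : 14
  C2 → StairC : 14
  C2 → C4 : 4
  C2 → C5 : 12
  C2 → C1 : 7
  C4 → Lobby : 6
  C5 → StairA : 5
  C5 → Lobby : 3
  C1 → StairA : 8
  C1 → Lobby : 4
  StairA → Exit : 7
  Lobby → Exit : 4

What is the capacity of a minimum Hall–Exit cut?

Augment Hall→StairC→C4→Lobby→Exit: bottleneck 4, flow now 4.
Augment Hall→StairC→C5→StairA→Exit: bottleneck 2, flow now 6.
Augment Hall→StairC→C1→StairA→Exit: bottleneck 2, flow now 8.
Augment Hall→C2→C5→StairA→Exit: bottleneck 3, flow now 11.
No augmenting path remains; maximum flow = 11.
By max-flow min-cut, the minimum cut capacity equals the max flow.
In the residual graph, reachable from Hall: {Hall, StairC, C2, C4, C5, C1, StairA, Lobby}.
Min-cut edges: StairA→Exit (7), Lobby→Exit (4); capacity 7 + 4 = 11.

11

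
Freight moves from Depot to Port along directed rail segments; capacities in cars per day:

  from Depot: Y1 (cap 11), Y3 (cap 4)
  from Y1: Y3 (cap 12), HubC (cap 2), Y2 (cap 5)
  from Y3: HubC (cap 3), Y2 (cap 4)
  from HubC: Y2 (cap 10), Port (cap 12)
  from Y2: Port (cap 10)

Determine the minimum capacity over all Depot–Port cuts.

14

Augment Depot→Y1→HubC→Port: bottleneck 2, flow now 2.
Augment Depot→Y1→Y2→Port: bottleneck 5, flow now 7.
Augment Depot→Y3→HubC→Port: bottleneck 3, flow now 10.
Augment Depot→Y3→Y2→Port: bottleneck 1, flow now 11.
Augment Depot→Y1→Y3→Y2→Port: bottleneck 3, flow now 14.
No augmenting path remains; maximum flow = 14.
By max-flow min-cut, the minimum cut capacity equals the max flow.
In the residual graph, reachable from Depot: {Depot, Y1, Y3}.
Min-cut edges: Y1→HubC (2), Y1→Y2 (5), Y3→HubC (3), Y3→Y2 (4); capacity 2 + 5 + 3 + 4 = 14.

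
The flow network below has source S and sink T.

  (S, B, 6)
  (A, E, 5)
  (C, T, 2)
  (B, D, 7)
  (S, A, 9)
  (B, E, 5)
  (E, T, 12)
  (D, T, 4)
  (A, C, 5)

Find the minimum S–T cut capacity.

Augment S→A→C→T: bottleneck 2, flow now 2.
Augment S→A→E→T: bottleneck 5, flow now 7.
Augment S→B→D→T: bottleneck 4, flow now 11.
Augment S→B→E→T: bottleneck 2, flow now 13.
No augmenting path remains; maximum flow = 13.
By max-flow min-cut, the minimum cut capacity equals the max flow.
In the residual graph, reachable from S: {S, A, C}.
Min-cut edges: S→B (6), A→E (5), C→T (2); capacity 6 + 5 + 2 = 13.

13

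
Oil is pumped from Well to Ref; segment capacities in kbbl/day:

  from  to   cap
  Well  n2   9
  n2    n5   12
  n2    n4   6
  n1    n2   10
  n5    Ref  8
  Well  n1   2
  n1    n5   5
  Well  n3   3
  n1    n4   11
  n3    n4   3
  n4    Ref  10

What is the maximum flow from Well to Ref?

14

Augment Well→n1→n4→Ref: bottleneck 2, flow now 2.
Augment Well→n2→n4→Ref: bottleneck 6, flow now 8.
Augment Well→n2→n5→Ref: bottleneck 3, flow now 11.
Augment Well→n3→n4→Ref: bottleneck 2, flow now 13.
Augment Well→n3→n4→n1→n5→Ref: bottleneck 1, flow now 14. (uses reverse residual edge)
No augmenting path remains; maximum flow = 14.
In the residual graph, reachable from Well: {Well}.
Min-cut edges: Well→n1 (2), Well→n2 (9), Well→n3 (3); capacity 2 + 9 + 3 = 14.
This cut is saturated, so no flow can exceed 14.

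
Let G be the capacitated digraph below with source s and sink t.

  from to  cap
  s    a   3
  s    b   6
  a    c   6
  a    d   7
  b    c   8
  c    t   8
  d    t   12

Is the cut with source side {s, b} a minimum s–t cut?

No — its capacity is 11, but the minimum cut has capacity 9.

Given cut capacity: 3 + 8 = 11.
Augment s→a→c→t: bottleneck 3, flow now 3.
Augment s→b→c→t: bottleneck 5, flow now 8.
Augment s→b→c→a→d→t: bottleneck 1, flow now 9. (uses reverse residual edge)
No augmenting path remains; maximum flow = 9.
In the residual graph, reachable from s: {s}.
Min-cut edges: s→a (3), s→b (6); capacity 3 + 6 = 9.
Cut capacity 11 exceeds the max flow 9, so it is not minimum.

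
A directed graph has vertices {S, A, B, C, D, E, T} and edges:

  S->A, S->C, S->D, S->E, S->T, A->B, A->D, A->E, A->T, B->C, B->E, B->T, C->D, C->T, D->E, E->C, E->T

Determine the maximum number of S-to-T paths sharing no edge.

Assign every edge capacity 1; by Menger, the answer equals the max flow.
Path S→T (+1); total 1.
Path S→A→T (+1); total 2.
Path S→C→T (+1); total 3.
Path S→E→T (+1); total 4.
No residual S→T path; max flow = 4.
Certifying cut of size 4: {C→T, E→T, S→A, S→T}.

4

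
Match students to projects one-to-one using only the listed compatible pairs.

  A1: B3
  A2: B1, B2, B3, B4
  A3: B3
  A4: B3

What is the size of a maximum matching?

Unit-capacity flow: source→left, listed edges, right→sink; max matching = max flow.
Augmenting path A1→B3 (+1); matched 1.
Augmenting path A2→B1 (+1); matched 2.
No augmenting path remains; maximum matching = 2.
König certificate: {A2, B3} is a vertex cover of size 2 (every listed pair touches it), so no matching can be larger.

2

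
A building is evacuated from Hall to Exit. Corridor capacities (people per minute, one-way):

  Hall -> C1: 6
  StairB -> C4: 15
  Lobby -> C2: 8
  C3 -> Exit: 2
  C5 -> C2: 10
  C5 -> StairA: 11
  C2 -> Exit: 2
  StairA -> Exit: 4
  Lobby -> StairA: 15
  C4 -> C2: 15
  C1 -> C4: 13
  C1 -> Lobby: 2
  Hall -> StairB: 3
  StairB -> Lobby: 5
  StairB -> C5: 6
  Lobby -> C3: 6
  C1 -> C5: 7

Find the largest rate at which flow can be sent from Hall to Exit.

Augment Hall→StairB→Lobby→StairA→Exit: bottleneck 3, flow now 3.
Augment Hall→C1→Lobby→StairA→Exit: bottleneck 1, flow now 4.
Augment Hall→C1→Lobby→C2→Exit: bottleneck 1, flow now 5.
Augment Hall→C1→C5→C2→Exit: bottleneck 1, flow now 6.
Augment Hall→C1→C5→StairA→Lobby→C3→Exit: bottleneck 2, flow now 8. (uses reverse residual edge)
No augmenting path remains; maximum flow = 8.
In the residual graph, reachable from Hall: {Hall, StairB, C1, Lobby, C5, C4, StairA, C2, C3}.
Min-cut edges: StairA→Exit (4), C2→Exit (2), C3→Exit (2); capacity 4 + 2 + 2 = 8.
This cut is saturated, so no flow can exceed 8.

8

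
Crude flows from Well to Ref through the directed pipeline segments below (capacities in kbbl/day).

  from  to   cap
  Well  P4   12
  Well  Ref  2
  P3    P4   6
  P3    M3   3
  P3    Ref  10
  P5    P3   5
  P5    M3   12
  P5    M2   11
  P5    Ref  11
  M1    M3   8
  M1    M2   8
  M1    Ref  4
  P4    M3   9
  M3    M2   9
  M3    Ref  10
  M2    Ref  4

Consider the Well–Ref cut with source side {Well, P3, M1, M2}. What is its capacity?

49

Edges leaving {Well, P3, M1, M2}: Well→P4 (12), Well→Ref (2), P3→P4 (6), P3→M3 (3), P3→Ref (10), M1→M3 (8), M1→Ref (4), M2→Ref (4).
Cut capacity = 12 + 2 + 6 + 3 + 10 + 8 + 4 + 4 = 49.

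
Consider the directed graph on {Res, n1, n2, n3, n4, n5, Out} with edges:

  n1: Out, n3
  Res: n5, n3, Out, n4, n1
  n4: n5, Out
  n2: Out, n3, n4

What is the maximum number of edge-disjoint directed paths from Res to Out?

3

Assign every edge capacity 1; by Menger, the answer equals the max flow.
Path Res→Out (+1); total 1.
Path Res→n1→Out (+1); total 2.
Path Res→n4→Out (+1); total 3.
No residual Res→Out path; max flow = 3.
Certifying cut of size 3: {Res→Out, Res→n1, Res→n4}.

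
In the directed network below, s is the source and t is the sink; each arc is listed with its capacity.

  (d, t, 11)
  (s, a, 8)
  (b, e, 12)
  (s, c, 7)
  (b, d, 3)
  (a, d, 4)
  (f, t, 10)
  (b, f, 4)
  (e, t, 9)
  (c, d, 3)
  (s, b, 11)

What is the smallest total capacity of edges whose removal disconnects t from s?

Augment s→a→d→t: bottleneck 4, flow now 4.
Augment s→b→d→t: bottleneck 3, flow now 7.
Augment s→b→e→t: bottleneck 8, flow now 15.
Augment s→c→d→t: bottleneck 3, flow now 18.
No augmenting path remains; maximum flow = 18.
By max-flow min-cut, the minimum cut capacity equals the max flow.
In the residual graph, reachable from s: {s, a, c}.
Min-cut edges: s→b (11), a→d (4), c→d (3); capacity 11 + 4 + 3 = 18.

18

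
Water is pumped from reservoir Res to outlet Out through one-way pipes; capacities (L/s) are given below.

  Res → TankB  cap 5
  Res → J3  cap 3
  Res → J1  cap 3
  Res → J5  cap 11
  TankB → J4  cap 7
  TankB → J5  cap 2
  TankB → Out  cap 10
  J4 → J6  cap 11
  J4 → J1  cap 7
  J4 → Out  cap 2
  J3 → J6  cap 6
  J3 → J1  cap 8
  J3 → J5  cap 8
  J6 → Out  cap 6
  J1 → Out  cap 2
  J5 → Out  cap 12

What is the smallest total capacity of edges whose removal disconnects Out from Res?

Augment Res→TankB→Out: bottleneck 5, flow now 5.
Augment Res→J1→Out: bottleneck 2, flow now 7.
Augment Res→J5→Out: bottleneck 11, flow now 18.
Augment Res→J3→J6→Out: bottleneck 3, flow now 21.
No augmenting path remains; maximum flow = 21.
By max-flow min-cut, the minimum cut capacity equals the max flow.
In the residual graph, reachable from Res: {Res, J1}.
Min-cut edges: Res→TankB (5), Res→J3 (3), Res→J5 (11), J1→Out (2); capacity 5 + 3 + 11 + 2 = 21.

21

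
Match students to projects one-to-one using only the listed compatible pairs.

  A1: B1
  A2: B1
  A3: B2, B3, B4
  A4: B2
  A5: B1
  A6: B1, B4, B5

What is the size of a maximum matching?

Unit-capacity flow: source→left, listed edges, right→sink; max matching = max flow.
Augmenting path A1→B1 (+1); matched 1.
Augmenting path A3→B2 (+1); matched 2.
Augmenting path A6→B4 (+1); matched 3.
Augmenting path A4→B2→A3→B3 (+1); matched 4.
No augmenting path remains; maximum matching = 4.
König certificate: {A3, A4, A6, B1} is a vertex cover of size 4 (every listed pair touches it), so no matching can be larger.

4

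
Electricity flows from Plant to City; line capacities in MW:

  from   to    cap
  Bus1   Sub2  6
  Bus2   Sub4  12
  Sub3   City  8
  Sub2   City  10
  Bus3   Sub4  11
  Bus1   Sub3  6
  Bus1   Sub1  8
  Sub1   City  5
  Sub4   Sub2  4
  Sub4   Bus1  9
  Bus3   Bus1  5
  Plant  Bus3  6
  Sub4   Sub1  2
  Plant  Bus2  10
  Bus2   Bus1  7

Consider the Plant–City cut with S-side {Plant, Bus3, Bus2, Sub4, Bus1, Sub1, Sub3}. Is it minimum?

No — its capacity is 23, but the minimum cut has capacity 16.

Given cut capacity: 4 + 6 + 5 + 8 = 23.
Augment Plant→Bus3→Sub4→Sub2→City: bottleneck 4, flow now 4.
Augment Plant→Bus3→Sub4→Sub1→City: bottleneck 2, flow now 6.
Augment Plant→Bus2→Bus1→Sub2→City: bottleneck 6, flow now 12.
Augment Plant→Bus2→Bus1→Sub1→City: bottleneck 1, flow now 13.
Augment Plant→Bus2→Sub4→Bus1→Sub1→City: bottleneck 2, flow now 15.
Augment Plant→Bus2→Sub4→Bus1→Sub3→City: bottleneck 1, flow now 16.
No augmenting path remains; maximum flow = 16.
In the residual graph, reachable from Plant: {Plant}.
Min-cut edges: Plant→Bus3 (6), Plant→Bus2 (10); capacity 6 + 10 = 16.
Cut capacity 23 exceeds the max flow 16, so it is not minimum.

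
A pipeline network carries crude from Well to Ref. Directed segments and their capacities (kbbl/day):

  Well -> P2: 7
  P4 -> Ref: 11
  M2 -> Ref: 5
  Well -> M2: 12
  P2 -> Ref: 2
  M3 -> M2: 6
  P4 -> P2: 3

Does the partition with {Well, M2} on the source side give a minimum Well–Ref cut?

Given cut capacity: 7 + 5 = 12.
Augment Well→M2→Ref: bottleneck 5, flow now 5.
Augment Well→P2→Ref: bottleneck 2, flow now 7.
No augmenting path remains; maximum flow = 7.
In the residual graph, reachable from Well: {Well, M2, P2}.
Min-cut edges: M2→Ref (5), P2→Ref (2); capacity 5 + 2 = 7.
Cut capacity 12 exceeds the max flow 7, so it is not minimum.

No — its capacity is 12, but the minimum cut has capacity 7.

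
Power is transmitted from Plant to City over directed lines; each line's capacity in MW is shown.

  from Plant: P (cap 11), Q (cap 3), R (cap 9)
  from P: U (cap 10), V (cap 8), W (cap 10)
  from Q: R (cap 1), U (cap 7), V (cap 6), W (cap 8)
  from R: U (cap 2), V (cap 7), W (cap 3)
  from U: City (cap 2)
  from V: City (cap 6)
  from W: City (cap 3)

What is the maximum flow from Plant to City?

Augment Plant→P→U→City: bottleneck 2, flow now 2.
Augment Plant→P→V→City: bottleneck 6, flow now 8.
Augment Plant→P→W→City: bottleneck 3, flow now 11.
No augmenting path remains; maximum flow = 11.
In the residual graph, reachable from Plant: {Plant, P, Q, R, U, V, W}.
Min-cut edges: U→City (2), V→City (6), W→City (3); capacity 2 + 6 + 3 = 11.
This cut is saturated, so no flow can exceed 11.

11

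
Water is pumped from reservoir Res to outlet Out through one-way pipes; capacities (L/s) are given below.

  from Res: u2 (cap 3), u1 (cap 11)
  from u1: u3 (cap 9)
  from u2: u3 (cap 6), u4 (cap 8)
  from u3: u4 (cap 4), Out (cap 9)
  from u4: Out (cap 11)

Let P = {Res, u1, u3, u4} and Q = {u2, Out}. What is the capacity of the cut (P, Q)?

23

Edges leaving {Res, u1, u3, u4}: Res→u2 (3), u3→Out (9), u4→Out (11).
Cut capacity = 3 + 9 + 11 = 23.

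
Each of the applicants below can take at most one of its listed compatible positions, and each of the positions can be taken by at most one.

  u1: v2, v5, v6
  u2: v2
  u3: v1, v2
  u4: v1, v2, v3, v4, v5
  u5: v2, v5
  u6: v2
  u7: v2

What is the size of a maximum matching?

5

Unit-capacity flow: source→left, listed edges, right→sink; max matching = max flow.
Augmenting path u1→v2 (+1); matched 1.
Augmenting path u3→v1 (+1); matched 2.
Augmenting path u4→v3 (+1); matched 3.
Augmenting path u5→v5 (+1); matched 4.
Augmenting path u2→v2→u1→v6 (+1); matched 5.
No augmenting path remains; maximum matching = 5.
König certificate: {u1, u3, u4, u5, v2} is a vertex cover of size 5 (every listed pair touches it), so no matching can be larger.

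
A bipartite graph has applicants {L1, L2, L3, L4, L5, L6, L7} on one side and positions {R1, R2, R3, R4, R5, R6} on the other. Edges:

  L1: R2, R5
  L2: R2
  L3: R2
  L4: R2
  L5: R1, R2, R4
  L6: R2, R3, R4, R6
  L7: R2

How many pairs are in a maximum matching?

4

Unit-capacity flow: source→left, listed edges, right→sink; max matching = max flow.
Augmenting path L1→R2 (+1); matched 1.
Augmenting path L5→R1 (+1); matched 2.
Augmenting path L6→R3 (+1); matched 3.
Augmenting path L2→R2→L1→R5 (+1); matched 4.
No augmenting path remains; maximum matching = 4.
König certificate: {L1, L5, L6, R2} is a vertex cover of size 4 (every listed pair touches it), so no matching can be larger.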